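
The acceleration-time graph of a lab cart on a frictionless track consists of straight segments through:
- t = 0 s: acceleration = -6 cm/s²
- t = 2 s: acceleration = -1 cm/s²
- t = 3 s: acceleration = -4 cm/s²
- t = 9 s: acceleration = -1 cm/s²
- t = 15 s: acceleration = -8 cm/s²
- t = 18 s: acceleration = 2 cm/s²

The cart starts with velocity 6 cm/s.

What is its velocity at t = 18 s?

-54.5 cm/s

Δv equals the area under the a-t graph; then v = v₀ + Δv.
0–2 s: ½(-6 + -1)(2) = -7 cm/s
2–3 s: ½(-1 + -4)(1) = -2.5 cm/s
3–9 s: ½(-4 + -1)(6) = -15 cm/s
9–15 s: ½(-1 + -8)(6) = -27 cm/s
15–18 s: ½(-8 + 2)(3) = -9 cm/s
Δv = -60.5 cm/s, so v(18) = 6 + (-60.5) = -54.5 cm/s.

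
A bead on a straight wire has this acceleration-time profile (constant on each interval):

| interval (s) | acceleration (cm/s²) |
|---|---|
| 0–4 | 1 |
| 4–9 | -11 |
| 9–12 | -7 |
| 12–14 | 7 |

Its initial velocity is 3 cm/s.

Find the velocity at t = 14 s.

Δv equals the area under the a-t graph; then v = v₀ + Δv.
0–4 s: 1 × 4 = 4 cm/s
4–9 s: -11 × 5 = -55 cm/s
9–12 s: -7 × 3 = -21 cm/s
12–14 s: 7 × 2 = 14 cm/s
Δv = -58 cm/s, so v(14) = 3 + (-58) = -55 cm/s.

-55 cm/s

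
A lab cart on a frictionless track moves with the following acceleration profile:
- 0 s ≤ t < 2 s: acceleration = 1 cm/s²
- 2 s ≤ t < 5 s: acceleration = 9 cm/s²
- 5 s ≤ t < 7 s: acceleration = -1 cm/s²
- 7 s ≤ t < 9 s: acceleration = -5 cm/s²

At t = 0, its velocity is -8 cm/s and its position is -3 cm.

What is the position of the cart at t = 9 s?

On each constant-a segment, Δv = aΔt and Δx = v₀Δt + ½aΔt²; chain segment to segment.
0–2 s: v starts -8 cm/s; Δx = -8·2 + ½·1·2² = -14 cm; v ends -6 cm/s.
2–5 s: v starts -6 cm/s; Δx = -6·3 + ½·9·3² = 22.5 cm; v ends 21 cm/s.
5–7 s: v starts 21 cm/s; Δx = 21·2 + ½·-1·2² = 40 cm; v ends 19 cm/s.
7–9 s: v starts 19 cm/s; Δx = 19·2 + ½·-5·2² = 28 cm; v ends 9 cm/s.
x(9) = -3 + Σ Δx = 73.5 cm.

73.5 cm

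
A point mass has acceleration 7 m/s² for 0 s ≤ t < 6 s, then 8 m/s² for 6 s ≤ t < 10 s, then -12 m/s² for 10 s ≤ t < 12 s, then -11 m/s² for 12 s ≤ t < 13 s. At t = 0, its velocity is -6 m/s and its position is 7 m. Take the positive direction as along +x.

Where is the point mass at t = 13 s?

455.5 m

On each constant-a segment, Δv = aΔt and Δx = v₀Δt + ½aΔt²; chain segment to segment.
0–6 s: v starts -6 m/s; Δx = -6·6 + ½·7·6² = 90 m; v ends 36 m/s.
6–10 s: v starts 36 m/s; Δx = 36·4 + ½·8·4² = 208 m; v ends 68 m/s.
10–12 s: v starts 68 m/s; Δx = 68·2 + ½·-12·2² = 112 m; v ends 44 m/s.
12–13 s: v starts 44 m/s; Δx = 44·1 + ½·-11·1² = 38.5 m; v ends 33 m/s.
x(13) = 7 + Σ Δx = 455.5 m.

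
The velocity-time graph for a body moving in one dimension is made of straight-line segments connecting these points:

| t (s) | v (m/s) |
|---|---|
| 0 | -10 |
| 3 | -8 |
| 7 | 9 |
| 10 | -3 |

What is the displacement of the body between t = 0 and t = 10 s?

Displacement is the signed area under the v-t curve.
0–3 s: ½(-10 + -8)(3) = -27 m
3–7 s: ½(-8 + 9)(4) = 2 m
7–10 s: ½(9 + -3)(3) = 9 m
Net displacement = -16 m

-16 m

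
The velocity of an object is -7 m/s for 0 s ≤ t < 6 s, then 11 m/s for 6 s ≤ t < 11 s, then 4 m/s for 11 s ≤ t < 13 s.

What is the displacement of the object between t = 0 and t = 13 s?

Net displacement equals the area under the velocity-time graph (areas below the axis count negative).
0–6 s: -7 × 6 = -42 m
6–11 s: 11 × 5 = 55 m
11–13 s: 4 × 2 = 8 m
Net displacement = 21 m

21 m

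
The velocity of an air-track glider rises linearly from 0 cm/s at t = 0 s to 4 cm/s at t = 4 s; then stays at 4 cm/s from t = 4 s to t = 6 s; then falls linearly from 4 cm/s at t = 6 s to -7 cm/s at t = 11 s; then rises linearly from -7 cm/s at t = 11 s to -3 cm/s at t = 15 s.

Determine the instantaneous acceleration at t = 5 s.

0 cm/s²

Acceleration is the slope of the v-t graph on 4–6 s: (4 − 4)/(6 − 4) = 0 cm/s².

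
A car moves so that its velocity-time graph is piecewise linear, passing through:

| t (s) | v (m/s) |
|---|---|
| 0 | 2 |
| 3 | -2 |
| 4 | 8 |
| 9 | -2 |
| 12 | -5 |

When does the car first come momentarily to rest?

v changes sign on 0–3 s (from 2 to -2); the graph is linear there, so v = 0 at t = 0 + (-2)·(3 − 0)/(-2 − 2) = 1.5 s.

t = 1.5 s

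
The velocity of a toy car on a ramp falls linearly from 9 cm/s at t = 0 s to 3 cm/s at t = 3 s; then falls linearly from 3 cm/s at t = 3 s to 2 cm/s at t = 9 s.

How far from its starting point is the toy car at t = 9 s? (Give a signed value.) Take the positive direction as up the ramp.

33 cm

Displacement is the signed area under the v-t curve.
0–3 s: ½(9 + 3)(3) = 18 cm
3–9 s: ½(3 + 2)(6) = 15 cm
Net displacement = 33 cm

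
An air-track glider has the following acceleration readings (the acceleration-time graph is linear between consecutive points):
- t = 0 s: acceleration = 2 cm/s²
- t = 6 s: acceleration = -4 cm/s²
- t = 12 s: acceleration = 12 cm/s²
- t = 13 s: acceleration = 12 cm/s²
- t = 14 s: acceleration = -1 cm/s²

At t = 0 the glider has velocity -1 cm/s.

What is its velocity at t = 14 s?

Δv equals the area under the a-t graph; then v = v₀ + Δv.
0–6 s: ½(2 + -4)(6) = -6 cm/s
6–12 s: ½(-4 + 12)(6) = 24 cm/s
12–13 s: 12 × 1 = 12 cm/s
13–14 s: ½(12 + -1)(1) = 5.5 cm/s
Δv = 35.5 cm/s, so v(14) = -1 + (35.5) = 34.5 cm/s.

34.5 cm/s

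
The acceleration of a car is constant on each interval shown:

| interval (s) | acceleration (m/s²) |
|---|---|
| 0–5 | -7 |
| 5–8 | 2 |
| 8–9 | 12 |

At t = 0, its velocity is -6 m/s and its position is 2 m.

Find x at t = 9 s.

On each constant-a segment, Δv = aΔt and Δx = v₀Δt + ½aΔt²; chain segment to segment.
0–5 s: v starts -6 m/s; Δx = -6·5 + ½·-7·5² = -117.5 m; v ends -41 m/s.
5–8 s: v starts -41 m/s; Δx = -41·3 + ½·2·3² = -114 m; v ends -35 m/s.
8–9 s: v starts -35 m/s; Δx = -35·1 + ½·12·1² = -29 m; v ends -23 m/s.
x(9) = 2 + Σ Δx = -258.5 m.

-258.5 m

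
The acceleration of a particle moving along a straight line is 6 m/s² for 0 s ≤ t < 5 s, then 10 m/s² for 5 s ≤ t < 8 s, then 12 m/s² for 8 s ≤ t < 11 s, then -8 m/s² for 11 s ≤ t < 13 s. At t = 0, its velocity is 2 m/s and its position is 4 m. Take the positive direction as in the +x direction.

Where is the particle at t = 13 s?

On each constant-a segment, Δv = aΔt and Δx = v₀Δt + ½aΔt²; chain segment to segment.
0–5 s: v starts 2 m/s; Δx = 2·5 + ½·6·5² = 85 m; v ends 32 m/s.
5–8 s: v starts 32 m/s; Δx = 32·3 + ½·10·3² = 141 m; v ends 62 m/s.
8–11 s: v starts 62 m/s; Δx = 62·3 + ½·12·3² = 240 m; v ends 98 m/s.
11–13 s: v starts 98 m/s; Δx = 98·2 + ½·-8·2² = 180 m; v ends 82 m/s.
x(13) = 4 + Σ Δx = 650 m.

650 m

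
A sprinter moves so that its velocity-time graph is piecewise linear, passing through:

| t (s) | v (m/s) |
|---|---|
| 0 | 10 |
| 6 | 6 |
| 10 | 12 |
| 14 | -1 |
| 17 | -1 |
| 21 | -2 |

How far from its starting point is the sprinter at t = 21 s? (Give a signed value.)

97 m

Displacement is the signed area under the v-t curve.
0–6 s: ½(10 + 6)(6) = 48 m
6–10 s: ½(6 + 12)(4) = 36 m
10–14 s: ½(12 + -1)(4) = 22 m
14–17 s: -1 × 3 = -3 m
17–21 s: ½(-1 + -2)(4) = -6 m
Net displacement = 97 m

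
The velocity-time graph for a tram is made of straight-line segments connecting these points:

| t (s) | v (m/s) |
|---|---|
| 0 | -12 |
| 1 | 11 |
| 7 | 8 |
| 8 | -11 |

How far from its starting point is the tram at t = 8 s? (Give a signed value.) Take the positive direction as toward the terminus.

Displacement is the signed area under the v-t curve.
0–1 s: ½(-12 + 11)(1) = -0.5 m
1–7 s: ½(11 + 8)(6) = 57 m
7–8 s: ½(8 + -11)(1) = -1.5 m
Net displacement = 55 m

55 m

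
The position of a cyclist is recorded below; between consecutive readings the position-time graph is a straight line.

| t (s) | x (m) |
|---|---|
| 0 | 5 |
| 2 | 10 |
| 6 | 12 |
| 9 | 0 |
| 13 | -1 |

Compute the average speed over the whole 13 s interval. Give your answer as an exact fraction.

20/13 m/s

Average speed = (total path length)/(elapsed time); on a piecewise-linear x-t graph the path length is Σ|Δx|.
0–2 s: |Δx| = |10 − 5| = 5 m
2–6 s: |Δx| = |12 − 10| = 2 m
6–9 s: |Δx| = |0 − 12| = 12 m
9–13 s: |Δx| = |-1 − 0| = 1 m
Total path = 20 m; average speed = 20/13 = 20/13 m/s.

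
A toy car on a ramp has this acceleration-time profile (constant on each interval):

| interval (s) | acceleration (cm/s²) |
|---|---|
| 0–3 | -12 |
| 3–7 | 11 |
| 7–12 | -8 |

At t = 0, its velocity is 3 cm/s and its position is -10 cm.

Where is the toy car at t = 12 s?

On each constant-a segment, Δv = aΔt and Δx = v₀Δt + ½aΔt²; chain segment to segment.
0–3 s: v starts 3 cm/s; Δx = 3·3 + ½·-12·3² = -45 cm; v ends -33 cm/s.
3–7 s: v starts -33 cm/s; Δx = -33·4 + ½·11·4² = -44 cm; v ends 11 cm/s.
7–12 s: v starts 11 cm/s; Δx = 11·5 + ½·-8·5² = -45 cm; v ends -29 cm/s.
x(12) = -10 + Σ Δx = -144 cm.

-144 cm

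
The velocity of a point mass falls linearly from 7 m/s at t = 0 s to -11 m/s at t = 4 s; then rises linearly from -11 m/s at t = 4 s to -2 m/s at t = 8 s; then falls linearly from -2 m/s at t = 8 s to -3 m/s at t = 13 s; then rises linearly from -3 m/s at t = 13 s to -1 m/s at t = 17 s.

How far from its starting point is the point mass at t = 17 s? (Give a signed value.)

Displacement is the signed area under the v-t curve.
0–4 s: ½(7 + -11)(4) = -8 m
4–8 s: ½(-11 + -2)(4) = -26 m
8–13 s: ½(-2 + -3)(5) = -12.5 m
13–17 s: ½(-3 + -1)(4) = -8 m
Net displacement = -54.5 m

-54.5 m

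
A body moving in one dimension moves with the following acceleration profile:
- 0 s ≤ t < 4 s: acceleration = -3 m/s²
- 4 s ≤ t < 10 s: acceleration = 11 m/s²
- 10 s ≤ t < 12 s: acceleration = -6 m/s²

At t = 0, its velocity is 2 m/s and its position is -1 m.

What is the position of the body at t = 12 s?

On each constant-a segment, Δv = aΔt and Δx = v₀Δt + ½aΔt²; chain segment to segment.
0–4 s: v starts 2 m/s; Δx = 2·4 + ½·-3·4² = -16 m; v ends -10 m/s.
4–10 s: v starts -10 m/s; Δx = -10·6 + ½·11·6² = 138 m; v ends 56 m/s.
10–12 s: v starts 56 m/s; Δx = 56·2 + ½·-6·2² = 100 m; v ends 44 m/s.
x(12) = -1 + Σ Δx = 221 m.

221 m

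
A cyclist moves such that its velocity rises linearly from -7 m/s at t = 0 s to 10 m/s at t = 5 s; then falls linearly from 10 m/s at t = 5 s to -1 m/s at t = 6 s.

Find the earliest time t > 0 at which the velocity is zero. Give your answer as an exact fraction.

t = 35/17 s

v changes sign on 0–5 s (from -7 to 10); the graph is linear there, so v = 0 at t = 0 + (7)·(5 − 0)/(10 − -7) = 35/17 s.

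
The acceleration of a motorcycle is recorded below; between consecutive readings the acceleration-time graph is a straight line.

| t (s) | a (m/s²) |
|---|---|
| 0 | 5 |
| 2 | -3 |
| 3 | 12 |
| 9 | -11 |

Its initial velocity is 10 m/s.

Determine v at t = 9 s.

Δv equals the area under the a-t graph; then v = v₀ + Δv.
0–2 s: ½(5 + -3)(2) = 2 m/s
2–3 s: ½(-3 + 12)(1) = 4.5 m/s
3–9 s: ½(12 + -11)(6) = 3 m/s
Δv = 9.5 m/s, so v(9) = 10 + (9.5) = 19.5 m/s.

19.5 m/s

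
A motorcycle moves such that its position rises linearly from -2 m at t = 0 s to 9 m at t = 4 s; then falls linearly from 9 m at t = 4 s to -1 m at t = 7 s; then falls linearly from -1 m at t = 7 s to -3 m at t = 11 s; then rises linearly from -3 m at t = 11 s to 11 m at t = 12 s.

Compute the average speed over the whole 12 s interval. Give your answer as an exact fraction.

37/12 m/s

Average speed = (total path length)/(elapsed time); on a piecewise-linear x-t graph the path length is Σ|Δx|.
0–4 s: |Δx| = |9 − -2| = 11 m
4–7 s: |Δx| = |-1 − 9| = 10 m
7–11 s: |Δx| = |-3 − -1| = 2 m
11–12 s: |Δx| = |11 − -3| = 14 m
Total path = 37 m; average speed = 37/12 = 37/12 m/s.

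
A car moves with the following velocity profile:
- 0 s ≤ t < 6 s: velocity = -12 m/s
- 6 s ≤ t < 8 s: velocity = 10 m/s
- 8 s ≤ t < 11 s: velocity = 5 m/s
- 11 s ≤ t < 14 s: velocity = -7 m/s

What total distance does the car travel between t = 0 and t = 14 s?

128 m

Distance (not displacement) is the total path length: add the absolute areas under v-t.
0–6 s: |-12| × 6 = 72 m
6–8 s: |10| × 2 = 20 m
8–11 s: |5| × 3 = 15 m
11–14 s: |-7| × 3 = 21 m
Total distance = 128 m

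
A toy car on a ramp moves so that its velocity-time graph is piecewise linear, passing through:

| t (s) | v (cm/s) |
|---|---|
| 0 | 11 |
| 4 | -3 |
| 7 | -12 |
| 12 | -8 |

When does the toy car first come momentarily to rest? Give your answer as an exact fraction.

v changes sign on 0–4 s (from 11 to -3); the graph is linear there, so v = 0 at t = 0 + (-11)·(4 − 0)/(-3 − 11) = 22/7 s.

t = 22/7 s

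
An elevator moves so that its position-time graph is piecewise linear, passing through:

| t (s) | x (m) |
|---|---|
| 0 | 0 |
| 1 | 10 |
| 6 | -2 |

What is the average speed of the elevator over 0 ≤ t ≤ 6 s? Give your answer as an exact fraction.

11/3 m/s

Average speed = (total path length)/(elapsed time); on a piecewise-linear x-t graph the path length is Σ|Δx|.
0–1 s: |Δx| = |10 − 0| = 10 m
1–6 s: |Δx| = |-2 − 10| = 12 m
Total path = 22 m; average speed = 22/6 = 11/3 m/s.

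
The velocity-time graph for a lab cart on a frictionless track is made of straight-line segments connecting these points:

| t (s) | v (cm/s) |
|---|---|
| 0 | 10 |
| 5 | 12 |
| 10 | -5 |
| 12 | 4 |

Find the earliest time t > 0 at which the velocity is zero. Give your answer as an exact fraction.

v changes sign on 5–10 s (from 12 to -5); the graph is linear there, so v = 0 at t = 5 + (-12)·(10 − 5)/(-5 − 12) = 145/17 s.

t = 145/17 s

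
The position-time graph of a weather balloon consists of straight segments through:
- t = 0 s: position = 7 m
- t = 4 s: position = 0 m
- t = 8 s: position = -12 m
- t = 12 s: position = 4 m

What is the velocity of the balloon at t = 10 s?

4 m/s

Velocity is the slope of the x-t graph on 8–12 s: (4 − -12)/(12 − 8) = 4 m/s.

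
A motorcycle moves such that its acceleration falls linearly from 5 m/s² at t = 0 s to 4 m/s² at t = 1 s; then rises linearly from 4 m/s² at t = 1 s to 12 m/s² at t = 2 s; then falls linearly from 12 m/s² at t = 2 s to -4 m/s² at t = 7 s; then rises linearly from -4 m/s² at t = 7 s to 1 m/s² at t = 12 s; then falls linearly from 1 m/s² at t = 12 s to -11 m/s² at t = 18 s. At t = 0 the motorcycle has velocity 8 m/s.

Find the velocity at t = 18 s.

3 m/s

Δv equals the area under the a-t graph; then v = v₀ + Δv.
0–1 s: ½(5 + 4)(1) = 4.5 m/s
1–2 s: ½(4 + 12)(1) = 8 m/s
2–7 s: ½(12 + -4)(5) = 20 m/s
7–12 s: ½(-4 + 1)(5) = -7.5 m/s
12–18 s: ½(1 + -11)(6) = -30 m/s
Δv = -5 m/s, so v(18) = 8 + (-5) = 3 m/s.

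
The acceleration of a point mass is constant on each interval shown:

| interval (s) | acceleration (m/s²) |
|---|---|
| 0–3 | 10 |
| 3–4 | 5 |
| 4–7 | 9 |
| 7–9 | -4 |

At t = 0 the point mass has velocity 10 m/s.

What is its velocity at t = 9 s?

Δv equals the area under the a-t graph; then v = v₀ + Δv.
0–3 s: 10 × 3 = 30 m/s
3–4 s: 5 × 1 = 5 m/s
4–7 s: 9 × 3 = 27 m/s
7–9 s: -4 × 2 = -8 m/s
Δv = 54 m/s, so v(9) = 10 + (54) = 64 m/s.

64 m/s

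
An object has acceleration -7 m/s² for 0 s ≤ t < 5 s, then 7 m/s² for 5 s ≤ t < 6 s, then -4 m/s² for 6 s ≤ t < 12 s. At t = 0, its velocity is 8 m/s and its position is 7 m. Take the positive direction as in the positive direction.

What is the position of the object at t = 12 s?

-256 m

On each constant-a segment, Δv = aΔt and Δx = v₀Δt + ½aΔt²; chain segment to segment.
0–5 s: v starts 8 m/s; Δx = 8·5 + ½·-7·5² = -47.5 m; v ends -27 m/s.
5–6 s: v starts -27 m/s; Δx = -27·1 + ½·7·1² = -23.5 m; v ends -20 m/s.
6–12 s: v starts -20 m/s; Δx = -20·6 + ½·-4·6² = -192 m; v ends -44 m/s.
x(12) = 7 + Σ Δx = -256 m.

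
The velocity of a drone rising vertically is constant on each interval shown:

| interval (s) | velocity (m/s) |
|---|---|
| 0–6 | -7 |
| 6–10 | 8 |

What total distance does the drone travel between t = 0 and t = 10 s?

Total distance travelled is ∫|v| dt — sum the magnitudes of each area piece.
0–6 s: |-7| × 6 = 42 m
6–10 s: |8| × 4 = 32 m
Total distance = 74 m

74 m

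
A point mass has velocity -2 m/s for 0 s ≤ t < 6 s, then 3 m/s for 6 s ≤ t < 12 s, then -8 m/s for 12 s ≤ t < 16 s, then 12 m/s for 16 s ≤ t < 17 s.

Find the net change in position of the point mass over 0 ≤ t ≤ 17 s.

-14 m

Net displacement equals the area under the velocity-time graph (areas below the axis count negative).
0–6 s: -2 × 6 = -12 m
6–12 s: 3 × 6 = 18 m
12–16 s: -8 × 4 = -32 m
16–17 s: 12 × 1 = 12 m
Net displacement = -14 m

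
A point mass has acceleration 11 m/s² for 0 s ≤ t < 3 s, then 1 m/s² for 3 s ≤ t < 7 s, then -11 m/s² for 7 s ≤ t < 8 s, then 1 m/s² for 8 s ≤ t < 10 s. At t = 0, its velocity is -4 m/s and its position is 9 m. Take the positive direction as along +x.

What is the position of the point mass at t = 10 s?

On each constant-a segment, Δv = aΔt and Δx = v₀Δt + ½aΔt²; chain segment to segment.
0–3 s: v starts -4 m/s; Δx = -4·3 + ½·11·3² = 37.5 m; v ends 29 m/s.
3–7 s: v starts 29 m/s; Δx = 29·4 + ½·1·4² = 124 m; v ends 33 m/s.
7–8 s: v starts 33 m/s; Δx = 33·1 + ½·-11·1² = 27.5 m; v ends 22 m/s.
8–10 s: v starts 22 m/s; Δx = 22·2 + ½·1·2² = 46 m; v ends 24 m/s.
x(10) = 9 + Σ Δx = 244 m.

244 m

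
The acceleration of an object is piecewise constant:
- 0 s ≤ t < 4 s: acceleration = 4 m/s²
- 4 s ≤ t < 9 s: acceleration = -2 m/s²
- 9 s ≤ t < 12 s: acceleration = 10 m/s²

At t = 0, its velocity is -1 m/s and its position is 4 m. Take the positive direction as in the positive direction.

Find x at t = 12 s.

On each constant-a segment, Δv = aΔt and Δx = v₀Δt + ½aΔt²; chain segment to segment.
0–4 s: v starts -1 m/s; Δx = -1·4 + ½·4·4² = 28 m; v ends 15 m/s.
4–9 s: v starts 15 m/s; Δx = 15·5 + ½·-2·5² = 50 m; v ends 5 m/s.
9–12 s: v starts 5 m/s; Δx = 5·3 + ½·10·3² = 60 m; v ends 35 m/s.
x(12) = 4 + Σ Δx = 142 m.

142 m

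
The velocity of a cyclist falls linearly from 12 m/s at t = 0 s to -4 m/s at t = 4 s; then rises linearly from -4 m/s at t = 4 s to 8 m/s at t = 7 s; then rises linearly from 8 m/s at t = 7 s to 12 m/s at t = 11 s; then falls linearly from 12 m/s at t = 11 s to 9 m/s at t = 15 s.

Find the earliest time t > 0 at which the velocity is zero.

t = 3 s

v changes sign on 0–4 s (from 12 to -4); the graph is linear there, so v = 0 at t = 0 + (-12)·(4 − 0)/(-4 − 12) = 3 s.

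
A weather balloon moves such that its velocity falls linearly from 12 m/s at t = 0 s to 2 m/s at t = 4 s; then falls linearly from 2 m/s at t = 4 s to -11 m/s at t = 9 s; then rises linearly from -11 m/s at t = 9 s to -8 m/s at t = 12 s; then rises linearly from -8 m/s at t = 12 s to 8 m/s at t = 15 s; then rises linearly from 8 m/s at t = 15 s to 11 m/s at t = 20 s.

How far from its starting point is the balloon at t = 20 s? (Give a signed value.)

Displacement is the signed area under the v-t curve.
0–4 s: ½(12 + 2)(4) = 28 m
4–9 s: ½(2 + -11)(5) = -22.5 m
9–12 s: ½(-11 + -8)(3) = -28.5 m
12–15 s: ½(-8 + 8)(3) = 0 m
15–20 s: ½(8 + 11)(5) = 47.5 m
Net displacement = 24.5 m

24.5 m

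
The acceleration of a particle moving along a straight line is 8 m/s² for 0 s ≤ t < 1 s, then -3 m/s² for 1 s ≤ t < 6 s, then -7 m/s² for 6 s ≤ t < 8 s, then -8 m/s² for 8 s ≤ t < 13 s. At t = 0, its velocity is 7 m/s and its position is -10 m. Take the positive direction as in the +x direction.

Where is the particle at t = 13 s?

On each constant-a segment, Δv = aΔt and Δx = v₀Δt + ½aΔt²; chain segment to segment.
0–1 s: v starts 7 m/s; Δx = 7·1 + ½·8·1² = 11 m; v ends 15 m/s.
1–6 s: v starts 15 m/s; Δx = 15·5 + ½·-3·5² = 37.5 m; v ends 0 m/s.
6–8 s: v starts 0 m/s; Δx = 0·2 + ½·-7·2² = -14 m; v ends -14 m/s.
8–13 s: v starts -14 m/s; Δx = -14·5 + ½·-8·5² = -170 m; v ends -54 m/s.
x(13) = -10 + Σ Δx = -145.5 m.

-145.5 m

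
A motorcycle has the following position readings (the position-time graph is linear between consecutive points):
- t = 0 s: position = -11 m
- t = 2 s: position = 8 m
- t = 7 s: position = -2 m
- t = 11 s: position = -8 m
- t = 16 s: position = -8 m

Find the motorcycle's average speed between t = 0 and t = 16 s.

2.1875 m/s

Average speed = (total path length)/(elapsed time); on a piecewise-linear x-t graph the path length is Σ|Δx|.
0–2 s: |Δx| = |8 − -11| = 19 m
2–7 s: |Δx| = |-2 − 8| = 10 m
7–11 s: |Δx| = |-8 − -2| = 6 m
11–16 s: |Δx| = |-8 − -8| = 0 m
Total path = 35 m; average speed = 35/16 = 2.1875 m/s.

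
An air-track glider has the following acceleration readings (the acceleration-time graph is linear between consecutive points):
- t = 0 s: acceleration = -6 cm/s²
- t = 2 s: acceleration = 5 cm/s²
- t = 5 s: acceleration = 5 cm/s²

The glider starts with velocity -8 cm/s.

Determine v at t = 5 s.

6 cm/s

Δv equals the area under the a-t graph; then v = v₀ + Δv.
0–2 s: ½(-6 + 5)(2) = -1 cm/s
2–5 s: 5 × 3 = 15 cm/s
Δv = 14 cm/s, so v(5) = -8 + (14) = 6 cm/s.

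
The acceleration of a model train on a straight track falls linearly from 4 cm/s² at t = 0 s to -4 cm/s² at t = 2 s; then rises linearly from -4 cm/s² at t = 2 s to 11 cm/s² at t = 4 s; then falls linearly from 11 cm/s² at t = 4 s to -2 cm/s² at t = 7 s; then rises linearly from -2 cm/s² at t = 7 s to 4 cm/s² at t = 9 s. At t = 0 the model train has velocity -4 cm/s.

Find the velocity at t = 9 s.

Δv equals the area under the a-t graph; then v = v₀ + Δv.
0–2 s: ½(4 + -4)(2) = 0 cm/s
2–4 s: ½(-4 + 11)(2) = 7 cm/s
4–7 s: ½(11 + -2)(3) = 13.5 cm/s
7–9 s: ½(-2 + 4)(2) = 2 cm/s
Δv = 22.5 cm/s, so v(9) = -4 + (22.5) = 18.5 cm/s.

18.5 cm/s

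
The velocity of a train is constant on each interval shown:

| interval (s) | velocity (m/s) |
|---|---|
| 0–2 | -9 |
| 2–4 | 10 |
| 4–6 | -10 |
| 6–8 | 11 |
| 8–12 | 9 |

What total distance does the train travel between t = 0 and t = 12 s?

116 m

Total distance travelled is ∫|v| dt — sum the magnitudes of each area piece.
0–2 s: |-9| × 2 = 18 m
2–4 s: |10| × 2 = 20 m
4–6 s: |-10| × 2 = 20 m
6–8 s: |11| × 2 = 22 m
8–12 s: |9| × 4 = 36 m
Total distance = 116 m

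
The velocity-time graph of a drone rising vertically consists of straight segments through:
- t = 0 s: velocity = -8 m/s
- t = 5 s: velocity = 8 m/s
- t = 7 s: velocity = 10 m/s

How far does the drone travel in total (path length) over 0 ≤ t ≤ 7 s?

Total distance travelled is ∫|v| dt — sum the magnitudes of each area piece.
0–5 s: v = 0 at t = 2.5 s; triangle areas 10 + 10 = 20 m
5–7 s: |½(8 + 10)(2)| = 18 m
Total distance = 38 m

38 m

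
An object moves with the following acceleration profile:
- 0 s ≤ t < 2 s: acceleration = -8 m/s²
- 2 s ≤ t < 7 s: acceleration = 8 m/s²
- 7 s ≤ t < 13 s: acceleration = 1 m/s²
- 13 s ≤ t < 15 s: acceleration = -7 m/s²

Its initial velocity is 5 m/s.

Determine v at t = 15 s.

21 m/s

Δv equals the area under the a-t graph; then v = v₀ + Δv.
0–2 s: -8 × 2 = -16 m/s
2–7 s: 8 × 5 = 40 m/s
7–13 s: 1 × 6 = 6 m/s
13–15 s: -7 × 2 = -14 m/s
Δv = 16 m/s, so v(15) = 5 + (16) = 21 m/s.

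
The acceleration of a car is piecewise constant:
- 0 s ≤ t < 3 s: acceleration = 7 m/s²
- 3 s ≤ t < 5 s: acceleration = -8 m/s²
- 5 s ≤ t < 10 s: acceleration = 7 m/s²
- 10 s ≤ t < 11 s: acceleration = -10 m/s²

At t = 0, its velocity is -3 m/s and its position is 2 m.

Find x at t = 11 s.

174 m

On each constant-a segment, Δv = aΔt and Δx = v₀Δt + ½aΔt²; chain segment to segment.
0–3 s: v starts -3 m/s; Δx = -3·3 + ½·7·3² = 22.5 m; v ends 18 m/s.
3–5 s: v starts 18 m/s; Δx = 18·2 + ½·-8·2² = 20 m; v ends 2 m/s.
5–10 s: v starts 2 m/s; Δx = 2·5 + ½·7·5² = 97.5 m; v ends 37 m/s.
10–11 s: v starts 37 m/s; Δx = 37·1 + ½·-10·1² = 32 m; v ends 27 m/s.
x(11) = 2 + Σ Δx = 174 m.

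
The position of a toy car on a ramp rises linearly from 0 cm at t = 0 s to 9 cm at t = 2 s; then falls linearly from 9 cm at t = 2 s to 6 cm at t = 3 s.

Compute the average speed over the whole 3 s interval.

4 cm/s

Average speed = (total path length)/(elapsed time); on a piecewise-linear x-t graph the path length is Σ|Δx|.
0–2 s: |Δx| = |9 − 0| = 9 cm
2–3 s: |Δx| = |6 − 9| = 3 cm
Total path = 12 cm; average speed = 12/3 = 4 cm/s.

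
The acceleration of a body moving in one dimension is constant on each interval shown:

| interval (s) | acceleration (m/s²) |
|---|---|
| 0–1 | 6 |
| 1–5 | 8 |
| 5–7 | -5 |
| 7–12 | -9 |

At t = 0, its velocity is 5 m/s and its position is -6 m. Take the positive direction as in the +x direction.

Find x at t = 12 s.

On each constant-a segment, Δv = aΔt and Δx = v₀Δt + ½aΔt²; chain segment to segment.
0–1 s: v starts 5 m/s; Δx = 5·1 + ½·6·1² = 8 m; v ends 11 m/s.
1–5 s: v starts 11 m/s; Δx = 11·4 + ½·8·4² = 108 m; v ends 43 m/s.
5–7 s: v starts 43 m/s; Δx = 43·2 + ½·-5·2² = 76 m; v ends 33 m/s.
7–12 s: v starts 33 m/s; Δx = 33·5 + ½·-9·5² = 52.5 m; v ends -12 m/s.
x(12) = -6 + Σ Δx = 238.5 m.

238.5 m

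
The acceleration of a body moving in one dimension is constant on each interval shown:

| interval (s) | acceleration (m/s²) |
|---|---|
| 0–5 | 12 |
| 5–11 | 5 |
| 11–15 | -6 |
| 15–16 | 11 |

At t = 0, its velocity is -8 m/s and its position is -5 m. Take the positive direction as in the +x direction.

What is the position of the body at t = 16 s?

On each constant-a segment, Δv = aΔt and Δx = v₀Δt + ½aΔt²; chain segment to segment.
0–5 s: v starts -8 m/s; Δx = -8·5 + ½·12·5² = 110 m; v ends 52 m/s.
5–11 s: v starts 52 m/s; Δx = 52·6 + ½·5·6² = 402 m; v ends 82 m/s.
11–15 s: v starts 82 m/s; Δx = 82·4 + ½·-6·4² = 280 m; v ends 58 m/s.
15–16 s: v starts 58 m/s; Δx = 58·1 + ½·11·1² = 63.5 m; v ends 69 m/s.
x(16) = -5 + Σ Δx = 850.5 m.

850.5 m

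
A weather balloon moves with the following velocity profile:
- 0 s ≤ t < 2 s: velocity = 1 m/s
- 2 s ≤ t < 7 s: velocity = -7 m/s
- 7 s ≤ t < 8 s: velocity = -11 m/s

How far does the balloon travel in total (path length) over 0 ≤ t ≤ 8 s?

Total distance travelled is ∫|v| dt — sum the magnitudes of each area piece.
0–2 s: |1| × 2 = 2 m
2–7 s: |-7| × 5 = 35 m
7–8 s: |-11| × 1 = 11 m
Total distance = 48 m

48 m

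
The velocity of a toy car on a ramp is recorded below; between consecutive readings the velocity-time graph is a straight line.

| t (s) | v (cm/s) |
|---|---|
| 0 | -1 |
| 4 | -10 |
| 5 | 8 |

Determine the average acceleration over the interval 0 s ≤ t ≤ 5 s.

Average acceleration = Δv/Δt = (8 − -1)/(5 − 0) = 1.8 cm/s².

1.8 cm/s²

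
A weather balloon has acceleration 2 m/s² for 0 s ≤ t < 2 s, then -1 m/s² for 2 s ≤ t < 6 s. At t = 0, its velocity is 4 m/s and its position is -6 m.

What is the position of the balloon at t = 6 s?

On each constant-a segment, Δv = aΔt and Δx = v₀Δt + ½aΔt²; chain segment to segment.
0–2 s: v starts 4 m/s; Δx = 4·2 + ½·2·2² = 12 m; v ends 8 m/s.
2–6 s: v starts 8 m/s; Δx = 8·4 + ½·-1·4² = 24 m; v ends 4 m/s.
x(6) = -6 + Σ Δx = 30 m.

30 m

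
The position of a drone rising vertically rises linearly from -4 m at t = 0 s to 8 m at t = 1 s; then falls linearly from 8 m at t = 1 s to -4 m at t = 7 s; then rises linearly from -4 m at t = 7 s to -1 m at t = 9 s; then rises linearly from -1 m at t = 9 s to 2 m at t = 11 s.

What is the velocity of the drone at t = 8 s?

Velocity is the slope of the x-t graph on 7–9 s: (-1 − -4)/(9 − 7) = 1.5 m/s.

1.5 m/s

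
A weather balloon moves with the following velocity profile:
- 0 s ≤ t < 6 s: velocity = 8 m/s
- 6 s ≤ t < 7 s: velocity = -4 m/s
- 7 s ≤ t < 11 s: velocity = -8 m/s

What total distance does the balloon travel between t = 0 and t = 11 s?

Distance (not displacement) is the total path length: add the absolute areas under v-t.
0–6 s: |8| × 6 = 48 m
6–7 s: |-4| × 1 = 4 m
7–11 s: |-8| × 4 = 32 m
Total distance = 84 m

84 m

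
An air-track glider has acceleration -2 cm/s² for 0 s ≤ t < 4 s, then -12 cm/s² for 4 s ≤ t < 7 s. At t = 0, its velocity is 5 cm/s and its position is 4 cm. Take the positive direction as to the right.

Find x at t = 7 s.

On each constant-a segment, Δv = aΔt and Δx = v₀Δt + ½aΔt²; chain segment to segment.
0–4 s: v starts 5 cm/s; Δx = 5·4 + ½·-2·4² = 4 cm; v ends -3 cm/s.
4–7 s: v starts -3 cm/s; Δx = -3·3 + ½·-12·3² = -63 cm; v ends -39 cm/s.
x(7) = 4 + Σ Δx = -55 cm.

-55 cm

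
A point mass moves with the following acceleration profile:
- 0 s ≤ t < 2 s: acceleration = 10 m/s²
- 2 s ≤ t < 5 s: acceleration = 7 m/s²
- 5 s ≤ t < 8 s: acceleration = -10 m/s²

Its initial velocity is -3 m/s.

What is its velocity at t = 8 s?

Δv equals the area under the a-t graph; then v = v₀ + Δv.
0–2 s: 10 × 2 = 20 m/s
2–5 s: 7 × 3 = 21 m/s
5–8 s: -10 × 3 = -30 m/s
Δv = 11 m/s, so v(8) = -3 + (11) = 8 m/s.

8 m/s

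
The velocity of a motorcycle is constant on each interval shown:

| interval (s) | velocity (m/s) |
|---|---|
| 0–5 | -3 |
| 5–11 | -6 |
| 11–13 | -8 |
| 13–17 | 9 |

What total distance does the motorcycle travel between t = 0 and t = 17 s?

103 m

Total distance travelled is ∫|v| dt — sum the magnitudes of each area piece.
0–5 s: |-3| × 5 = 15 m
5–11 s: |-6| × 6 = 36 m
11–13 s: |-8| × 2 = 16 m
13–17 s: |9| × 4 = 36 m
Total distance = 103 m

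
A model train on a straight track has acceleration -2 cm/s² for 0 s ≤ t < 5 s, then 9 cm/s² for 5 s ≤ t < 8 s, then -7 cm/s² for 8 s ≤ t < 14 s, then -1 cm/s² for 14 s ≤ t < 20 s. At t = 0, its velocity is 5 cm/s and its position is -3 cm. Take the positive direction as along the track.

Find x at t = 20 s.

On each constant-a segment, Δv = aΔt and Δx = v₀Δt + ½aΔt²; chain segment to segment.
0–5 s: v starts 5 cm/s; Δx = 5·5 + ½·-2·5² = 0 cm; v ends -5 cm/s.
5–8 s: v starts -5 cm/s; Δx = -5·3 + ½·9·3² = 25.5 cm; v ends 22 cm/s.
8–14 s: v starts 22 cm/s; Δx = 22·6 + ½·-7·6² = 6 cm; v ends -20 cm/s.
14–20 s: v starts -20 cm/s; Δx = -20·6 + ½·-1·6² = -138 cm; v ends -26 cm/s.
x(20) = -3 + Σ Δx = -109.5 cm.

-109.5 cm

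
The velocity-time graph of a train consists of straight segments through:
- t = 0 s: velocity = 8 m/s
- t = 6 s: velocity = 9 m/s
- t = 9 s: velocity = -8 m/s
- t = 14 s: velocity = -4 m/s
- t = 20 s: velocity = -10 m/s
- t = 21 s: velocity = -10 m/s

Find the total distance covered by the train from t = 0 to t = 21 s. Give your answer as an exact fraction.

Distance (not displacement) is the total path length: add the absolute areas under v-t.
0–6 s: |½(8 + 9)(6)| = 51 m
6–9 s: v = 0 at t = 129/17 s; triangle areas 243/34 + 96/17 = 435/34 m
9–14 s: |½(-8 + -4)(5)| = 30 m
14–20 s: |½(-4 + -10)(6)| = 42 m
20–21 s: |-10| × 1 = 10 m
Total distance = 4957/34 m

4957/34 m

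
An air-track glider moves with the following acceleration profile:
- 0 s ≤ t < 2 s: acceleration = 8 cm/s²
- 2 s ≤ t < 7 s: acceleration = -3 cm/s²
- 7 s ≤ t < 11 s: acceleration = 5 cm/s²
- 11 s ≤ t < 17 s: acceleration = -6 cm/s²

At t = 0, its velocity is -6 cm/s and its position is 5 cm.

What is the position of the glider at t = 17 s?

23.5 cm

On each constant-a segment, Δv = aΔt and Δx = v₀Δt + ½aΔt²; chain segment to segment.
0–2 s: v starts -6 cm/s; Δx = -6·2 + ½·8·2² = 4 cm; v ends 10 cm/s.
2–7 s: v starts 10 cm/s; Δx = 10·5 + ½·-3·5² = 12.5 cm; v ends -5 cm/s.
7–11 s: v starts -5 cm/s; Δx = -5·4 + ½·5·4² = 20 cm; v ends 15 cm/s.
11–17 s: v starts 15 cm/s; Δx = 15·6 + ½·-6·6² = -18 cm; v ends -21 cm/s.
x(17) = 5 + Σ Δx = 23.5 cm.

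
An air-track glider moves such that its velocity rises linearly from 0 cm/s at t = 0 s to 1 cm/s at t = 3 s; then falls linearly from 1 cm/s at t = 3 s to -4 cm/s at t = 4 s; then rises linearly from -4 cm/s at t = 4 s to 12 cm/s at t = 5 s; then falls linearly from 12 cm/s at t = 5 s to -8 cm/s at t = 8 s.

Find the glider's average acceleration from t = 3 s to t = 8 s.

-1.8 cm/s²

Average acceleration = Δv/Δt = (-8 − 1)/(8 − 3) = -1.8 cm/s².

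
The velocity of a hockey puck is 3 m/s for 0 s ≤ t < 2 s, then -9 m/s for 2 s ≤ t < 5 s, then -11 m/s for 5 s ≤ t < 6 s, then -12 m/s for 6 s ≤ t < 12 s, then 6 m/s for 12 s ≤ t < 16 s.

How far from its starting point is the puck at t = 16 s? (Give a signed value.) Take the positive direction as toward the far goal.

-80 m

Net displacement equals the area under the velocity-time graph (areas below the axis count negative).
0–2 s: 3 × 2 = 6 m
2–5 s: -9 × 3 = -27 m
5–6 s: -11 × 1 = -11 m
6–12 s: -12 × 6 = -72 m
12–16 s: 6 × 4 = 24 m
Net displacement = -80 m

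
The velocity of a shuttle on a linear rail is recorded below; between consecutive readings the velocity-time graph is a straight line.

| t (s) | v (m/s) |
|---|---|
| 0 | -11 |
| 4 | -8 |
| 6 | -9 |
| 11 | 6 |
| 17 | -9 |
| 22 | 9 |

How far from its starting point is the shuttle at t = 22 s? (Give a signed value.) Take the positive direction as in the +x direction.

Net displacement equals the area under the velocity-time graph (areas below the axis count negative).
0–4 s: ½(-11 + -8)(4) = -38 m
4–6 s: ½(-8 + -9)(2) = -17 m
6–11 s: ½(-9 + 6)(5) = -7.5 m
11–17 s: ½(6 + -9)(6) = -9 m
17–22 s: ½(-9 + 9)(5) = 0 m
Net displacement = -71.5 m

-71.5 m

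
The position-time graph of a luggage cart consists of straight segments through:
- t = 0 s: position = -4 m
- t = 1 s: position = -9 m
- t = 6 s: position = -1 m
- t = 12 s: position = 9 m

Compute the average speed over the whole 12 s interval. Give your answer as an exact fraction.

Average speed = (total path length)/(elapsed time); on a piecewise-linear x-t graph the path length is Σ|Δx|.
0–1 s: |Δx| = |-9 − -4| = 5 m
1–6 s: |Δx| = |-1 − -9| = 8 m
6–12 s: |Δx| = |9 − -1| = 10 m
Total path = 23 m; average speed = 23/12 = 23/12 m/s.

23/12 m/s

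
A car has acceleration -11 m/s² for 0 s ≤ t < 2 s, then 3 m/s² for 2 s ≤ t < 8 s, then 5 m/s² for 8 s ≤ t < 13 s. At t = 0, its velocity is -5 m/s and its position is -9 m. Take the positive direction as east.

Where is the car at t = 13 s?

-131.5 m

On each constant-a segment, Δv = aΔt and Δx = v₀Δt + ½aΔt²; chain segment to segment.
0–2 s: v starts -5 m/s; Δx = -5·2 + ½·-11·2² = -32 m; v ends -27 m/s.
2–8 s: v starts -27 m/s; Δx = -27·6 + ½·3·6² = -108 m; v ends -9 m/s.
8–13 s: v starts -9 m/s; Δx = -9·5 + ½·5·5² = 17.5 m; v ends 16 m/s.
x(13) = -9 + Σ Δx = -131.5 m.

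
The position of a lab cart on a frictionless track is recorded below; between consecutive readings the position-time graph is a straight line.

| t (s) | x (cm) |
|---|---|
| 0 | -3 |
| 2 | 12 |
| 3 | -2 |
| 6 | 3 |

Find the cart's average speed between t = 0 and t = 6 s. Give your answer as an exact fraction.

17/3 cm/s

Average speed = (total path length)/(elapsed time); on a piecewise-linear x-t graph the path length is Σ|Δx|.
0–2 s: |Δx| = |12 − -3| = 15 cm
2–3 s: |Δx| = |-2 − 12| = 14 cm
3–6 s: |Δx| = |3 − -2| = 5 cm
Total path = 34 cm; average speed = 34/6 = 17/3 cm/s.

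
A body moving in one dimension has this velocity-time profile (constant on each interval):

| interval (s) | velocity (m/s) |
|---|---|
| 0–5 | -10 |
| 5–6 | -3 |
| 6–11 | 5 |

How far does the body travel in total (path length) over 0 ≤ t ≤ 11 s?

Distance (not displacement) is the total path length: add the absolute areas under v-t.
0–5 s: |-10| × 5 = 50 m
5–6 s: |-3| × 1 = 3 m
6–11 s: |5| × 5 = 25 m
Total distance = 78 m

78 m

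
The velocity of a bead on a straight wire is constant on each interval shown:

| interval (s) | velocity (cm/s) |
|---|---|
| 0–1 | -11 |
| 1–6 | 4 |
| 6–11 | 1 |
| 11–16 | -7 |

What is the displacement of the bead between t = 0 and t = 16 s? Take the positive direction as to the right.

-21 cm

Net displacement equals the area under the velocity-time graph (areas below the axis count negative).
0–1 s: -11 × 1 = -11 cm
1–6 s: 4 × 5 = 20 cm
6–11 s: 1 × 5 = 5 cm
11–16 s: -7 × 5 = -35 cm
Net displacement = -21 cm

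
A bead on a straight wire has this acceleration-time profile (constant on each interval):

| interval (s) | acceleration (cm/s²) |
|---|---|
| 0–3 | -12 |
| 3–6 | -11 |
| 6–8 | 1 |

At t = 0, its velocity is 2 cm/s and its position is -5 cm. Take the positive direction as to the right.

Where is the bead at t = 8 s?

On each constant-a segment, Δv = aΔt and Δx = v₀Δt + ½aΔt²; chain segment to segment.
0–3 s: v starts 2 cm/s; Δx = 2·3 + ½·-12·3² = -48 cm; v ends -34 cm/s.
3–6 s: v starts -34 cm/s; Δx = -34·3 + ½·-11·3² = -151.5 cm; v ends -67 cm/s.
6–8 s: v starts -67 cm/s; Δx = -67·2 + ½·1·2² = -132 cm; v ends -65 cm/s.
x(8) = -5 + Σ Δx = -336.5 cm.

-336.5 cm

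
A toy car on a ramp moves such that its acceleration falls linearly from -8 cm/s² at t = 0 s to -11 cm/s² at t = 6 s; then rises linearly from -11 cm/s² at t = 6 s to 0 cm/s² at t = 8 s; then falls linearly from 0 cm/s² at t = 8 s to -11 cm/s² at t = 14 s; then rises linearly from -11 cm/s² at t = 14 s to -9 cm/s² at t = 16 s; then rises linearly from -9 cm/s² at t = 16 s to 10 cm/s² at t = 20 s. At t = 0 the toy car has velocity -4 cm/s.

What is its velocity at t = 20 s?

Δv equals the area under the a-t graph; then v = v₀ + Δv.
0–6 s: ½(-8 + -11)(6) = -57 cm/s
6–8 s: ½(-11 + 0)(2) = -11 cm/s
8–14 s: ½(0 + -11)(6) = -33 cm/s
14–16 s: ½(-11 + -9)(2) = -20 cm/s
16–20 s: ½(-9 + 10)(4) = 2 cm/s
Δv = -119 cm/s, so v(20) = -4 + (-119) = -123 cm/s.

-123 cm/s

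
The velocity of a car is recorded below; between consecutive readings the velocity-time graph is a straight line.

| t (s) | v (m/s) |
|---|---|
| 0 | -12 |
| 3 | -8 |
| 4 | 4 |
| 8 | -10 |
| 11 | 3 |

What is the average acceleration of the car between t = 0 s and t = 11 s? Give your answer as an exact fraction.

Average acceleration = Δv/Δt = (3 − -12)/(11 − 0) = 15/11 m/s².

15/11 m/s²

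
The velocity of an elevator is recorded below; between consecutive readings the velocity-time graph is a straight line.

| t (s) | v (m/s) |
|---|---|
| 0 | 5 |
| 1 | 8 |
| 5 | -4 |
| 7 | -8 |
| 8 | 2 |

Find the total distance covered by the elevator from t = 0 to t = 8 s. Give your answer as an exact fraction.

1057/30 m

Total distance travelled is ∫|v| dt — sum the magnitudes of each area piece.
0–1 s: |½(5 + 8)(1)| = 6.5 m
1–5 s: v = 0 at t = 11/3 s; triangle areas 32/3 + 8/3 = 40/3 m
5–7 s: |½(-4 + -8)(2)| = 12 m
7–8 s: v = 0 at t = 7.8 s; triangle areas 3.2 + 0.2 = 3.4 m
Total distance = 1057/30 m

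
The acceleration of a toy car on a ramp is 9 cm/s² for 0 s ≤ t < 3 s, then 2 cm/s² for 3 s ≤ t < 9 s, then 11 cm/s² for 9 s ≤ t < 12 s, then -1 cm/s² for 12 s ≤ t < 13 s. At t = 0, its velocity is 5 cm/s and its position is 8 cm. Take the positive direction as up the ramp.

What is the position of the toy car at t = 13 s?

On each constant-a segment, Δv = aΔt and Δx = v₀Δt + ½aΔt²; chain segment to segment.
0–3 s: v starts 5 cm/s; Δx = 5·3 + ½·9·3² = 55.5 cm; v ends 32 cm/s.
3–9 s: v starts 32 cm/s; Δx = 32·6 + ½·2·6² = 228 cm; v ends 44 cm/s.
9–12 s: v starts 44 cm/s; Δx = 44·3 + ½·11·3² = 181.5 cm; v ends 77 cm/s.
12–13 s: v starts 77 cm/s; Δx = 77·1 + ½·-1·1² = 76.5 cm; v ends 76 cm/s.
x(13) = 8 + Σ Δx = 549.5 cm.

549.5 cm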